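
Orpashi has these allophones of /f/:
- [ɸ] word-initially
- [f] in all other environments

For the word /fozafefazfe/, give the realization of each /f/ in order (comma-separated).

[ɸ], [f], [f], [f]

Occurrence 1 (position 1): word-initially → [ɸ].
Occurrence 2 (position 5): no conditioning environment matches → elsewhere allophone [f].
Occurrence 3 (position 7): no conditioning environment matches → elsewhere allophone [f].
Occurrence 4 (position 10): no conditioning environment matches → elsewhere allophone [f].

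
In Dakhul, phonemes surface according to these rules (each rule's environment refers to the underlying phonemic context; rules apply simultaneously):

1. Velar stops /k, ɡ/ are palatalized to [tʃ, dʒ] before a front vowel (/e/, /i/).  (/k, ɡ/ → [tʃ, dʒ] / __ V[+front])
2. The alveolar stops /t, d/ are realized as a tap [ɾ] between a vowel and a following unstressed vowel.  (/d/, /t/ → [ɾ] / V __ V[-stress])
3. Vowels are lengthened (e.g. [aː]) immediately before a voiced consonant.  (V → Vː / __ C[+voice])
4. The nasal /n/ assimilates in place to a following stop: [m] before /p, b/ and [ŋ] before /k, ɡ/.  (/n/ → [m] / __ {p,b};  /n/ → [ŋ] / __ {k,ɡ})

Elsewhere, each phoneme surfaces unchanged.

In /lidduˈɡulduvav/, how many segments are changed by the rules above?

5

Segments that undergo a rule: /i/ → [iː] (rule 3); /u/ → [uː] (rule 3); /u/ → [uː] (rule 3); /u/ → [uː] (rule 3); /a/ → [aː] (rule 3).
All other segments surface unchanged.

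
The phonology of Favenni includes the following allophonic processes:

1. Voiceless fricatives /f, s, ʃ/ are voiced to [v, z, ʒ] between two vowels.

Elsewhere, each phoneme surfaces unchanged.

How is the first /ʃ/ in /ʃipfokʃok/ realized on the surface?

[ʃ]

/ʃ/ — word-initial; rule 1 does not apply here → [ʃ].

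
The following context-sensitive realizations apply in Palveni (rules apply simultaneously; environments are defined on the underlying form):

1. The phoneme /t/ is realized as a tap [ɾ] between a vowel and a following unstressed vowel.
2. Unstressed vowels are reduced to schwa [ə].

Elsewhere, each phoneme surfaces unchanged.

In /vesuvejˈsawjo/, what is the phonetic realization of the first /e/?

[ə]

/e/ — between /v/ and /s/, in an unstressed syllable — surfaces as [ə] (rule 2).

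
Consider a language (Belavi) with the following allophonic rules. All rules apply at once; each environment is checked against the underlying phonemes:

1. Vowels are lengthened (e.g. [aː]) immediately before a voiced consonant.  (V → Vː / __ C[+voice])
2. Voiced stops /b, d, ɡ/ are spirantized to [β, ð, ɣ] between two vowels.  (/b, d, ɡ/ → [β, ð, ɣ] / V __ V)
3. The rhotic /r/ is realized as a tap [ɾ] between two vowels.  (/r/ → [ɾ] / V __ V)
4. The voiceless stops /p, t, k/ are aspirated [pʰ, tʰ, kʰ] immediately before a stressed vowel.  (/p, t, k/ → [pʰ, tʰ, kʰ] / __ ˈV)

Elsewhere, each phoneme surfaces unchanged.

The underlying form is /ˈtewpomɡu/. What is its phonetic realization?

/t/ — word-initial, immediately before a stressed vowel — surfaces as [tʰ] (rule 4).
/e/ (between /t/ and /w/): before a voiced consonant, so rule 1 applies → [eː].
/p/ (between /w/ and /o/) fails the environment for rule 4, so it stays [p].
/o/ meets the environment for rule 1 (before a voiced consonant) → [oː].
/ɡ/ — between /m/ and /u/; rule 2 does not apply here → [ɡ].
/u/ (word-final) is in the target of rule 1 but the environment (before a voiced consonant) is not met → [u].

[ˈtʰeːwpoːmɡu]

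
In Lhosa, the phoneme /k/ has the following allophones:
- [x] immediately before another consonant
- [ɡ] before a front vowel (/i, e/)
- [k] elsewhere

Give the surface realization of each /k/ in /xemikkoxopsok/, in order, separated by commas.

[x], [k], [k]

Occurrence 1 (position 5): immediately before another consonant → [x].
Occurrence 2 (position 6): no conditioning environment matches → elsewhere allophone [k].
Occurrence 3 (position 13): no conditioning environment matches → elsewhere allophone [k].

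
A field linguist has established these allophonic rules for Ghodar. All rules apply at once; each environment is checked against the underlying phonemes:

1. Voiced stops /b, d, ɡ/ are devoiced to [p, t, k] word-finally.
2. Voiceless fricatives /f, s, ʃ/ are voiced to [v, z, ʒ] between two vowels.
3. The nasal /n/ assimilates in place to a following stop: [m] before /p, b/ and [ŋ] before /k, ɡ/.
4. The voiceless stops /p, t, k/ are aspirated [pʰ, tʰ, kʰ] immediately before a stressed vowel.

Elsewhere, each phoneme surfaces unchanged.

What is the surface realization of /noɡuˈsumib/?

[noɡuˈzumip]

/n/ (word-initial) fails the environment for rule 3, so it stays [n].
/o/ stays [o].
/ɡ/ (between /o/ and /u/) is in the target of rule 1 but the environment (word-finally) is not met → [ɡ].
/u/ (between /ɡ/ and /s/): no rule targets it → [u].
/s/ (between /u/ and /u/): between two vowels, so rule 2 applies → [z].
/u/ — not in any rule's target class → [u].
/m/ — not in any rule's target class → [m].
/i/ (between /m/ and /b/) is unaffected → [i].
/b/ (word-final): word-finally, so rule 1 applies → [p].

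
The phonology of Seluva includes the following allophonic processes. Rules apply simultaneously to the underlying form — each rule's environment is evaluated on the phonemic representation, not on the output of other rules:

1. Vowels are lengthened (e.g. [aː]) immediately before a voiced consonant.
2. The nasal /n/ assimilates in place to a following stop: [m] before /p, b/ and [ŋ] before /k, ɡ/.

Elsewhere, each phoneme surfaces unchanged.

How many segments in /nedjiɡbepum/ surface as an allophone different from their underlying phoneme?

3

Segments that undergo a rule: /e/ → [eː] (rule 1); /i/ → [iː] (rule 1); /u/ → [uː] (rule 1).
All other segments surface unchanged.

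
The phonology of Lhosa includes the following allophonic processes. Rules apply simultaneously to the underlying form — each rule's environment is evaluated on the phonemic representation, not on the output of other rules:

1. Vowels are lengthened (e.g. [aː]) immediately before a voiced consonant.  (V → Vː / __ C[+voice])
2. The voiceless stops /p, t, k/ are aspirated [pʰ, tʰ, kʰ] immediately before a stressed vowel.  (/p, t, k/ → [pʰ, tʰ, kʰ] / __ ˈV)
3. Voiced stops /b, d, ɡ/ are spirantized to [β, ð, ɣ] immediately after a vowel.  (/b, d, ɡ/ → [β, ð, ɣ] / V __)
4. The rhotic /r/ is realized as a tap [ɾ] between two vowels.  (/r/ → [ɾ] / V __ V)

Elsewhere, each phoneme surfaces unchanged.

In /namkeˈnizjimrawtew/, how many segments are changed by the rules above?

Segments that undergo a rule: /a/ → [aː] (rule 1); /e/ → [eː] (rule 1); /i/ → [iː] (rule 1); /i/ → [iː] (rule 1); /a/ → [aː] (rule 1); /e/ → [eː] (rule 1).
All other segments surface unchanged.

6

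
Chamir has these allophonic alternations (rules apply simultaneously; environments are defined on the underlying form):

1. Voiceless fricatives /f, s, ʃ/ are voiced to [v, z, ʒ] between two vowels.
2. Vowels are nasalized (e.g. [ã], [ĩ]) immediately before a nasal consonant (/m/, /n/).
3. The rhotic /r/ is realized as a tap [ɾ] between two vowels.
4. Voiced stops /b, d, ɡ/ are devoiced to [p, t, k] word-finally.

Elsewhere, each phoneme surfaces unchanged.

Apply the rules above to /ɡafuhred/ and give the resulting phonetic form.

/ɡ/ (word-initial): rule 4 targets it, but not word-finally → unchanged [ɡ].
/a/ (between /ɡ/ and /f/): rule 2 targets it, but not before a nasal consonant → unchanged [a].
/f/ (between /a/ and /u/) occurs between two vowels → [v] by rule 1.
/u/ — between /f/ and /h/; rule 2 does not apply here → [u].
/r/ (between /h/ and /e/) is in the target of rule 3 but the environment (between two vowels) is not met → [r].
/e/ (between /r/ and /d/) fails the environment for rule 2, so it stays [e].
Rule 4 applies to /d/ (word-final: word-finally) → [t].

[ɡavuhret]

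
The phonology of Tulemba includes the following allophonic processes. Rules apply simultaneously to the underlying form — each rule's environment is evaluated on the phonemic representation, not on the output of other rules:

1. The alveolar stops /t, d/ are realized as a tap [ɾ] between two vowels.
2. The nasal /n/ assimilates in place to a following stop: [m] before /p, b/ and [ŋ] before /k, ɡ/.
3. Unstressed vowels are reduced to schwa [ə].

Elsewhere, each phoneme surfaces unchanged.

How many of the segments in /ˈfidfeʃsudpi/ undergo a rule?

3

Segments that undergo a rule: /e/ → [ə] (rule 3); /u/ → [ə] (rule 3); /i/ → [ə] (rule 3).
All other segments surface unchanged.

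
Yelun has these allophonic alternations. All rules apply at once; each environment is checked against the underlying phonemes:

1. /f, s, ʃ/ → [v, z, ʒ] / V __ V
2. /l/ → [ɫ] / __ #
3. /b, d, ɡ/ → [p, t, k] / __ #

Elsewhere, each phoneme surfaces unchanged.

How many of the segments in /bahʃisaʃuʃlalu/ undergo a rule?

Segments that undergo a rule: /s/ → [z] (rule 1); /ʃ/ → [ʒ] (rule 1).
All other segments surface unchanged.

2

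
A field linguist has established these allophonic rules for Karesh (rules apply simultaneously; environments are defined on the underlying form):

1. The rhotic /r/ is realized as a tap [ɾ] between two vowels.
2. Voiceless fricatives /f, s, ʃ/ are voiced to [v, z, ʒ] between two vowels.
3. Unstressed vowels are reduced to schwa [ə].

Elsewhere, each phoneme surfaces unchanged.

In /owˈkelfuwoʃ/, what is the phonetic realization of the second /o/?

/o/ — between /w/ and /ʃ/, in an unstressed syllable — surfaces as [ə] (rule 3).

[ə]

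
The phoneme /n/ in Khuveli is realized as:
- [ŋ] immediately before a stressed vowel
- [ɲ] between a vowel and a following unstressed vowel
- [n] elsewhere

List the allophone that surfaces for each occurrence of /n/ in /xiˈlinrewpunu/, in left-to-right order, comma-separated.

Occurrence 1 (position 5): no conditioning environment matches → elsewhere allophone [n].
Occurrence 2 (position 11): between a vowel and a following unstressed vowel → [ɲ].

[n], [ɲ]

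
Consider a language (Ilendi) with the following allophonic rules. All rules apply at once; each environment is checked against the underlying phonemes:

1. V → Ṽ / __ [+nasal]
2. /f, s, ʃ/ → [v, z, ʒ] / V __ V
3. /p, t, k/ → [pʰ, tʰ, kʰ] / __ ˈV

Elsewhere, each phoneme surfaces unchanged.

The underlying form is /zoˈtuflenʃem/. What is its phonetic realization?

/o/ (between /z/ and /t/) is in the target of rule 1 but the environment (before a nasal consonant) is not met → [o].
/t/ — between /o/ and /u/, immediately before a stressed vowel — surfaces as [tʰ] (rule 3).
/u/ (between /t/ and /f/): rule 1 targets it, but not before a nasal consonant → unchanged [u].
/f/ (between /u/ and /l/) is in the target of rule 2 but the environment (between two vowels) is not met → [f].
/e/ meets the environment for rule 1 (before a nasal consonant) → [ẽ].
/ʃ/ (between /n/ and /e/) is in the target of rule 2 but the environment (between two vowels) is not met → [ʃ].
/e/ (between /ʃ/ and /m/) occurs before a nasal consonant → [ẽ] by rule 1.

[zoˈtʰuflẽnʃẽm]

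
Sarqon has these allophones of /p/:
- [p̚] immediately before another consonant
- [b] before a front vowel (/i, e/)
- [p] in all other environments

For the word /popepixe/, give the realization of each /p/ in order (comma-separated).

[p], [b], [b]

Occurrence 1 (position 1): no conditioning environment matches → elsewhere allophone [p].
Occurrence 2 (position 3): before a front vowel (/i, e/) → [b].
Occurrence 3 (position 5): before a front vowel (/i, e/) → [b].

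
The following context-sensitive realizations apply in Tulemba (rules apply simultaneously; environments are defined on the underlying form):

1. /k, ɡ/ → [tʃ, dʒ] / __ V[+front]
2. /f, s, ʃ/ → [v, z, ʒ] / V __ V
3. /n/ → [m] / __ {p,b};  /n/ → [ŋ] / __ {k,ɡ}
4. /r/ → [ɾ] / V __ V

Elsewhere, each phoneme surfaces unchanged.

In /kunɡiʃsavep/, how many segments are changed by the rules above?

Segments that undergo a rule: /n/ → [ŋ] (rule 3); /ɡ/ → [dʒ] (rule 1).
All other segments surface unchanged.

2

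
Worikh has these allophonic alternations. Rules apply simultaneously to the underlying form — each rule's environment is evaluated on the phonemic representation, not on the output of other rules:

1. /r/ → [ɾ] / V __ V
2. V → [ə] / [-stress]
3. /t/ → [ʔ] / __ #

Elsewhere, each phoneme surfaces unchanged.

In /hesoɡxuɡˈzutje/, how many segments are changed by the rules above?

4

Segments that undergo a rule: /e/ → [ə] (rule 2); /o/ → [ə] (rule 2); /u/ → [ə] (rule 2); /e/ → [ə] (rule 2).
All other segments surface unchanged.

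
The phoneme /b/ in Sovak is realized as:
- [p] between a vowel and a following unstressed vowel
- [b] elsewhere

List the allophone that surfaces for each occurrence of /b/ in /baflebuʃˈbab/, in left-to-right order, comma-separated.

Occurrence 1 (position 1): no conditioning environment matches → elsewhere allophone [b].
Occurrence 2 (position 6): between a vowel and a following unstressed vowel → [p].
Occurrence 3 (position 9): no conditioning environment matches → elsewhere allophone [b].
Occurrence 4 (position 11): no conditioning environment matches → elsewhere allophone [b].

[b], [p], [b], [b]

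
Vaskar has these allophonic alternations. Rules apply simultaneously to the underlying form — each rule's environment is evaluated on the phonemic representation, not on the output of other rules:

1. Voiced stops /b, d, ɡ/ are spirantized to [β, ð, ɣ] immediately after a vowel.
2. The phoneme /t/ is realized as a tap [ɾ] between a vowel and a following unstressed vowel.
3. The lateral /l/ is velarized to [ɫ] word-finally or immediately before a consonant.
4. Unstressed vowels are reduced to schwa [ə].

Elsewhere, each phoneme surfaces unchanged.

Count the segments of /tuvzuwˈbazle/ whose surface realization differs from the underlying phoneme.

Segments that undergo a rule: /u/ → [ə] (rule 4); /u/ → [ə] (rule 4); /e/ → [ə] (rule 4).
All other segments surface unchanged.

3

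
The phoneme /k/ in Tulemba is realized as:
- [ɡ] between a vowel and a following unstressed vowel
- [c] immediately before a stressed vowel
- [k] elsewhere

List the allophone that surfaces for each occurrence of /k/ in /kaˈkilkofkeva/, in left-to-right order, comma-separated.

Occurrence 1 (position 1): no conditioning environment matches → elsewhere allophone [k].
Occurrence 2 (position 3): immediately before a stressed vowel → [c].
Occurrence 3 (position 6): no conditioning environment matches → elsewhere allophone [k].
Occurrence 4 (position 9): no conditioning environment matches → elsewhere allophone [k].

[k], [c], [k], [k]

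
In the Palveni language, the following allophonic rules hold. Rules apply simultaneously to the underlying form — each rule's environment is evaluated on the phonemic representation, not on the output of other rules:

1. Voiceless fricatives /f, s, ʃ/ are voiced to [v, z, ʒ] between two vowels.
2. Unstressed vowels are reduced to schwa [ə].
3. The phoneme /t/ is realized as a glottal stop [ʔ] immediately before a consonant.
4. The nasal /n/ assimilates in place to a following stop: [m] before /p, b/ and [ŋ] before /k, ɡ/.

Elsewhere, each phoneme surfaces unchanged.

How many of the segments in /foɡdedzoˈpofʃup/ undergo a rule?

Segments that undergo a rule: /o/ → [ə] (rule 2); /e/ → [ə] (rule 2); /o/ → [ə] (rule 2); /u/ → [ə] (rule 2).
All other segments surface unchanged.

4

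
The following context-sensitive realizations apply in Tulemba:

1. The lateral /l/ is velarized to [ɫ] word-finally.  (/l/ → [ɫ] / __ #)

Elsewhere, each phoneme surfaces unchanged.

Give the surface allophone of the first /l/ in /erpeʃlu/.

[l]

/l/ (between /ʃ/ and /u/) is in the target of rule 1 but the environment (word-finally) is not met → [l].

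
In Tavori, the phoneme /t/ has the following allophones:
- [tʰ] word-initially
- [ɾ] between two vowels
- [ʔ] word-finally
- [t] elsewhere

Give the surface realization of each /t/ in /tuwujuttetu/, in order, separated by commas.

[tʰ], [t], [t], [ɾ]

Occurrence 1 (position 1): word-initially → [tʰ].
Occurrence 2 (position 7): no conditioning environment matches → elsewhere allophone [t].
Occurrence 3 (position 8): no conditioning environment matches → elsewhere allophone [t].
Occurrence 4 (position 10): between two vowels → [ɾ].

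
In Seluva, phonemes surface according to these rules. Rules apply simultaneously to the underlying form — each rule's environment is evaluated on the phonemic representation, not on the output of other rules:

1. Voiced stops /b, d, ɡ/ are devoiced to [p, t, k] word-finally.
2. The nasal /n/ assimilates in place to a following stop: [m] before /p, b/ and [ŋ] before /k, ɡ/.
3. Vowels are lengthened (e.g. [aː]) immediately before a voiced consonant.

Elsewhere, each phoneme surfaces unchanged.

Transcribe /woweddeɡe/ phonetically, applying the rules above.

[woːweːddeːɡe]

/w/ (word-initial): no rule targets it → [w].
/o/ — between /w/ and /w/, before a voiced consonant — surfaces as [oː] (rule 3).
/w/ (between /o/ and /e/) is unaffected → [w].
Rule 3 applies to /e/ (between /w/ and /d/: before a voiced consonant) → [eː].
/d/ (between /e/ and /d/): rule 1 targets it, but not word-finally → unchanged [d].
/d/ — between /d/ and /e/; rule 1 does not apply here → [d].
/e/ meets the environment for rule 3 (before a voiced consonant) → [eː].
/ɡ/ (between /e/ and /e/): rule 1 targets it, but not word-finally → unchanged [ɡ].
/e/ (word-final) is in the target of rule 3 but the environment (before a voiced consonant) is not met → [e].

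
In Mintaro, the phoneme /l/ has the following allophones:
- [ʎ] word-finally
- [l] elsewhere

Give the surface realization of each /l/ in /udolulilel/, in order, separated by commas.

Occurrence 1 (position 4): no conditioning environment matches → elsewhere allophone [l].
Occurrence 2 (position 6): no conditioning environment matches → elsewhere allophone [l].
Occurrence 3 (position 8): no conditioning environment matches → elsewhere allophone [l].
Occurrence 4 (position 10): word-finally → [ʎ].

[l], [l], [l], [ʎ]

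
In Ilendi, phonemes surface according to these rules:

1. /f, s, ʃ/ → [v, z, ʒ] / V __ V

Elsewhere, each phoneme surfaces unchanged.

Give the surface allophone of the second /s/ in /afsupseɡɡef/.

/s/ (between /p/ and /e/): rule 1 targets it, but not between two vowels → unchanged [s].

[s]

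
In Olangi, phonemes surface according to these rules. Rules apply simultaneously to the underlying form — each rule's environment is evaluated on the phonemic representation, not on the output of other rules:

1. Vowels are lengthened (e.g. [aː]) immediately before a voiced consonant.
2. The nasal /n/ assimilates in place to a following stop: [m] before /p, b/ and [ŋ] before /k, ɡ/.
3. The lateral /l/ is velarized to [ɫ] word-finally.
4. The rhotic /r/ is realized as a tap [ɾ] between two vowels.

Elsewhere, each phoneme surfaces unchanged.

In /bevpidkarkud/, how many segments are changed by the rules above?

4

Segments that undergo a rule: /e/ → [eː] (rule 1); /i/ → [iː] (rule 1); /a/ → [aː] (rule 1); /u/ → [uː] (rule 1).
All other segments surface unchanged.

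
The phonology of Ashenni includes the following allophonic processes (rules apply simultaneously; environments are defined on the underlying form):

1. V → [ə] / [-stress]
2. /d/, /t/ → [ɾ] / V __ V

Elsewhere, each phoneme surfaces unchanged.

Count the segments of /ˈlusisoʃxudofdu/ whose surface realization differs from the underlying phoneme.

6

Segments that undergo a rule: /i/ → [ə] (rule 1); /o/ → [ə] (rule 1); /u/ → [ə] (rule 1); /d/ → [ɾ] (rule 2); /o/ → [ə] (rule 1); /u/ → [ə] (rule 1).
All other segments surface unchanged.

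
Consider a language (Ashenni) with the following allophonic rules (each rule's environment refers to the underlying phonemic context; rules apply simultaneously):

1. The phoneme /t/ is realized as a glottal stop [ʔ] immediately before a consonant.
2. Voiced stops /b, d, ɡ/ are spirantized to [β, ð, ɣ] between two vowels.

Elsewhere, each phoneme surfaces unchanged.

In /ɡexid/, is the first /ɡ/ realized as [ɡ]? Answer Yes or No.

Yes

/ɡ/ (word-initial): rule 2 targets it, but not between two vowels → unchanged [ɡ].
The actual realization is [ɡ], which matches [ɡ].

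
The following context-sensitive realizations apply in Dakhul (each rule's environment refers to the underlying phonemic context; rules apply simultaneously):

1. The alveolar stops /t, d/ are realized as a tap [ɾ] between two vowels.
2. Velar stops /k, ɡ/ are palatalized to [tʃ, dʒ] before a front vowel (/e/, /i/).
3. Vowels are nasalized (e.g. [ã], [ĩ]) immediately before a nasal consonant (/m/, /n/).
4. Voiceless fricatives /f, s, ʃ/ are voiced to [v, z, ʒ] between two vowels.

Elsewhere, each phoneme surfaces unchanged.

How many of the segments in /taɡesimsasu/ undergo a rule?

Segments that undergo a rule: /ɡ/ → [dʒ] (rule 2); /s/ → [z] (rule 4); /i/ → [ĩ] (rule 3); /s/ → [z] (rule 4).
All other segments surface unchanged.

4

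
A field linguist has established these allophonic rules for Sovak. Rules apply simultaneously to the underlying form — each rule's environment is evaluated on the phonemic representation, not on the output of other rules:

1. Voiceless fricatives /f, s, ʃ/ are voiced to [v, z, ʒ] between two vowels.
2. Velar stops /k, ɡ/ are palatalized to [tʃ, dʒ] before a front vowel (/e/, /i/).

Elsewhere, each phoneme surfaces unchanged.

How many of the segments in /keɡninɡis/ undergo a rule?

2

Segments that undergo a rule: /k/ → [tʃ] (rule 2); /ɡ/ → [dʒ] (rule 2).
All other segments surface unchanged.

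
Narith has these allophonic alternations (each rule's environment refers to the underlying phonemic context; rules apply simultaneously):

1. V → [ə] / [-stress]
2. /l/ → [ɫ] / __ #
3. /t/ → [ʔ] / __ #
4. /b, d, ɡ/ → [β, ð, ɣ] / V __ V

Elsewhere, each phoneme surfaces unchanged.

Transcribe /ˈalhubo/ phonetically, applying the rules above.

[ˈalhəβə]

/a/ (word-initial) fails the environment for rule 1, so it stays [a].
/l/ — between /a/ and /h/; rule 2 does not apply here → [l].
/h/ stays [h].
Rule 1 applies to /u/ (between /h/ and /b/: in an unstressed syllable) → [ə].
/b/ (between /u/ and /o/) occurs between two vowels → [β] by rule 4.
/o/ (word-final): in an unstressed syllable, so rule 1 applies → [ə].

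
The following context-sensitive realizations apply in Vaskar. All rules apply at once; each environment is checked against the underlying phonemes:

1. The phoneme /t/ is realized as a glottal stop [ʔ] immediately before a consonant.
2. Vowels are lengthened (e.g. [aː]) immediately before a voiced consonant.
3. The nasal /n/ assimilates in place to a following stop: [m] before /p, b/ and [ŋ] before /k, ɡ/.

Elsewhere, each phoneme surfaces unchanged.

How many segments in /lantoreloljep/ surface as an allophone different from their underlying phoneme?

Segments that undergo a rule: /a/ → [aː] (rule 2); /o/ → [oː] (rule 2); /e/ → [eː] (rule 2); /o/ → [oː] (rule 2).
All other segments surface unchanged.

4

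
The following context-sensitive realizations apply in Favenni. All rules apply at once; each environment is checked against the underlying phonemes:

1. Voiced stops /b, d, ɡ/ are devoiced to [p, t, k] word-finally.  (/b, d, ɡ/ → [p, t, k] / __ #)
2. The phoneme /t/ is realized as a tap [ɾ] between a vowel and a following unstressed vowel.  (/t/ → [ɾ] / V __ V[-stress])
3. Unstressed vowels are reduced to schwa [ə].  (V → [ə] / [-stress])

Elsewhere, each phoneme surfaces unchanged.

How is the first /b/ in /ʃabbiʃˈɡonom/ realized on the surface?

[b]

/b/ (between /a/ and /b/): rule 1 targets it, but not word-finally → unchanged [b].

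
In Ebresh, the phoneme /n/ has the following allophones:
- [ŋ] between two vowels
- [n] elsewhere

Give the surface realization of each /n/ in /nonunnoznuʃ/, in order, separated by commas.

Occurrence 1 (position 1): no conditioning environment matches → elsewhere allophone [n].
Occurrence 2 (position 3): between two vowels → [ŋ].
Occurrence 3 (position 5): no conditioning environment matches → elsewhere allophone [n].
Occurrence 4 (position 6): no conditioning environment matches → elsewhere allophone [n].
Occurrence 5 (position 9): no conditioning environment matches → elsewhere allophone [n].

[n], [ŋ], [n], [n], [n]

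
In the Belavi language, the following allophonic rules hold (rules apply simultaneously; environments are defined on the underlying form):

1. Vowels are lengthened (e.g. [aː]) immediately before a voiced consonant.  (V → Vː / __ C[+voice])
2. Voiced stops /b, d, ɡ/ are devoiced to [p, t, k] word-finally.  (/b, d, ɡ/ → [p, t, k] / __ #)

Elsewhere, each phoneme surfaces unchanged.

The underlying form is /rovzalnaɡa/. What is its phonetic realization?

[roːvzaːlnaːɡa]

/r/ — not in any rule's target class → [r].
/o/ (between /r/ and /v/) occurs before a voiced consonant → [oː] by rule 1.
/v/ — not in any rule's target class → [v].
/z/ (between /v/ and /a/): no rule targets it → [z].
Rule 1 applies to /a/ (between /z/ and /l/: before a voiced consonant) → [aː].
/l/ stays [l].
/n/ stays [n].
/a/ (between /n/ and /ɡ/): before a voiced consonant, so rule 1 applies → [aː].
/ɡ/ — between /a/ and /a/; rule 2 does not apply here → [ɡ].
/a/ (word-final) fails the environment for rule 1, so it stays [a].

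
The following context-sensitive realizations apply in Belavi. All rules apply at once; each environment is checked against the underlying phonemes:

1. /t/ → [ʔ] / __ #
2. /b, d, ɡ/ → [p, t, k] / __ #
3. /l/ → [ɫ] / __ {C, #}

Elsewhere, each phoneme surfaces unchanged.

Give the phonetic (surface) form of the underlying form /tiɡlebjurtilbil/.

/t/ (word-initial) is in the target of rule 1 but the environment (word-finally) is not met → [t].
/i/ (between /t/ and /ɡ/): no rule targets it → [i].
/ɡ/ — between /i/ and /l/; rule 2 does not apply here → [ɡ].
/l/ — between /ɡ/ and /e/; rule 3 does not apply here → [l].
/e/ stays [e].
/b/ — between /e/ and /j/; rule 2 does not apply here → [b].
/j/ (between /b/ and /u/): no rule targets it → [j].
/u/ stays [u].
/r/ — not in any rule's target class → [r].
/t/ — between /r/ and /i/; rule 1 does not apply here → [t].
/i/ (between /t/ and /l/): no rule targets it → [i].
Rule 3 applies to /l/ (between /i/ and /b/: word-finally or immediately before a consonant) → [ɫ].
/b/ (between /l/ and /i/) is in the target of rule 2 but the environment (word-finally) is not met → [b].
/i/ (between /b/ and /l/) is unaffected → [i].
Rule 3 applies to /l/ (word-final: word-finally or immediately before a consonant) → [ɫ].

[tiɡlebjurtiɫbiɫ]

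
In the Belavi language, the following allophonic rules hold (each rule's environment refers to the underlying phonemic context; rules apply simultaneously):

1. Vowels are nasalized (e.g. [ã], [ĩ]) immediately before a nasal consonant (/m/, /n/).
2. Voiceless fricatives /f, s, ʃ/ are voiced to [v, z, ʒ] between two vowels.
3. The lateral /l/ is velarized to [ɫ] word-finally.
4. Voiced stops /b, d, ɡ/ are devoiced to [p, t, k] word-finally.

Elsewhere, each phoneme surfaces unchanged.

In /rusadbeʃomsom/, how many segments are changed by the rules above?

4

Segments that undergo a rule: /s/ → [z] (rule 2); /ʃ/ → [ʒ] (rule 2); /o/ → [õ] (rule 1); /o/ → [õ] (rule 1).
All other segments surface unchanged.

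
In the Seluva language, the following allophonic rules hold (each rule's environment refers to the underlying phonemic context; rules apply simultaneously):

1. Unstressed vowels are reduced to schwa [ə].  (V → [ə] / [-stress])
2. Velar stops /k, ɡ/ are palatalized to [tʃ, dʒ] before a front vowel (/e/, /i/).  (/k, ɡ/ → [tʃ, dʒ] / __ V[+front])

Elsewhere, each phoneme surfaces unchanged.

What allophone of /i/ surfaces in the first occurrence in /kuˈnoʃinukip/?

[ə]

/i/ (between /ʃ/ and /n/): in an unstressed syllable, so rule 1 applies → [ə].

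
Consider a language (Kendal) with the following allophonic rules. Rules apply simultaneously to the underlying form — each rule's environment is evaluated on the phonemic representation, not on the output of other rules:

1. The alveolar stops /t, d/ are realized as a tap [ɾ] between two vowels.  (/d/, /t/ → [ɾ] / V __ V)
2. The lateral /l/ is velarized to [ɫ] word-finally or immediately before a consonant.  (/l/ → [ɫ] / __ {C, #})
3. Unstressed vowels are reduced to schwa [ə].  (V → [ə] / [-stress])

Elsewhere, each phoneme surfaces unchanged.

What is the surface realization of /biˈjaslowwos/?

/i/ (between /b/ and /j/): in an unstressed syllable, so rule 3 applies → [ə].
/a/ (between /j/ and /s/) is in the target of rule 3 but the environment (in an unstressed syllable) is not met → [a].
/l/ (between /s/ and /o/) fails the environment for rule 2, so it stays [l].
/o/ (between /l/ and /w/): in an unstressed syllable, so rule 3 applies → [ə].
/o/ meets the environment for rule 3 (in an unstressed syllable) → [ə].

[bəˈjasləwwəs]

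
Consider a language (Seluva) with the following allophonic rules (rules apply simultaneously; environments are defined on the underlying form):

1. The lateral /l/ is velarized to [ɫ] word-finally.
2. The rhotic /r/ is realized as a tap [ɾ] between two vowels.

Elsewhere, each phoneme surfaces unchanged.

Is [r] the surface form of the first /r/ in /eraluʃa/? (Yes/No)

/r/ (between /e/ and /a/): between two vowels, so rule 2 applies → [ɾ].
The actual realization is [ɾ], not [r].

No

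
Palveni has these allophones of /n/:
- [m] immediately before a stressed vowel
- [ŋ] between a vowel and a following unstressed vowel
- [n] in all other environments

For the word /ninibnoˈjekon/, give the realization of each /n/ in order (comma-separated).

Occurrence 1 (position 1): no conditioning environment matches → elsewhere allophone [n].
Occurrence 2 (position 3): between a vowel and a following unstressed vowel → [ŋ].
Occurrence 3 (position 6): no conditioning environment matches → elsewhere allophone [n].
Occurrence 4 (position 12): no conditioning environment matches → elsewhere allophone [n].

[n], [ŋ], [n], [n]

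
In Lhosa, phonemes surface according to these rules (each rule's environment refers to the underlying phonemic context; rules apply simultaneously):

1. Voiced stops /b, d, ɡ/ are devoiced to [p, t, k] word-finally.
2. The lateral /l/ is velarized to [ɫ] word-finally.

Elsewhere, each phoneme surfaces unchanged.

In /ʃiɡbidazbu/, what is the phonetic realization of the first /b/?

/b/ (between /ɡ/ and /i/) is in the target of rule 1 but the environment (word-finally) is not met → [b].

[b]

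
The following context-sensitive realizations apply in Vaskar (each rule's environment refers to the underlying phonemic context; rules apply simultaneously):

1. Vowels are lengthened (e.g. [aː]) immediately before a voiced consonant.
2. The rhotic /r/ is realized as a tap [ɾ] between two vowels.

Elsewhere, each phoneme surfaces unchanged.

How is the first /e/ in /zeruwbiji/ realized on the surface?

/e/ — between /z/ and /r/, before a voiced consonant — surfaces as [eː] (rule 1).

[eː]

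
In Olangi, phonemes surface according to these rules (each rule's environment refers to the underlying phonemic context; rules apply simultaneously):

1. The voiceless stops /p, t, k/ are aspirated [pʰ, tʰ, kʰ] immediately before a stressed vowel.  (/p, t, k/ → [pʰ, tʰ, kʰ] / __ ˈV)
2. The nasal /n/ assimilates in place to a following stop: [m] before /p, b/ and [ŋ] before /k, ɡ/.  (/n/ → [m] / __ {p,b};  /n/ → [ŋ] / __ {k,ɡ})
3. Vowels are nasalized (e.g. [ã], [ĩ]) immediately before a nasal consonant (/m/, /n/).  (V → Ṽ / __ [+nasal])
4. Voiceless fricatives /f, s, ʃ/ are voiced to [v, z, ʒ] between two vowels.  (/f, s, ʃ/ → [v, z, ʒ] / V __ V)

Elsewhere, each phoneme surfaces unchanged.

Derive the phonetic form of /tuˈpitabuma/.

[tuˈpʰitabũma]

/t/ (word-initial): rule 1 targets it, but not immediately before a stressed vowel → unchanged [t].
/u/ (between /t/ and /p/) is in the target of rule 3 but the environment (before a nasal consonant) is not met → [u].
/p/ (between /u/ and /i/): immediately before a stressed vowel, so rule 1 applies → [pʰ].
/i/ (between /p/ and /t/): rule 3 targets it, but not before a nasal consonant → unchanged [i].
/t/ (between /i/ and /a/): rule 1 targets it, but not immediately before a stressed vowel → unchanged [t].
/a/ — between /t/ and /b/; rule 3 does not apply here → [a].
/u/ (between /b/ and /m/) occurs before a nasal consonant → [ũ] by rule 3.
/a/ (word-final) is in the target of rule 3 but the environment (before a nasal consonant) is not met → [a].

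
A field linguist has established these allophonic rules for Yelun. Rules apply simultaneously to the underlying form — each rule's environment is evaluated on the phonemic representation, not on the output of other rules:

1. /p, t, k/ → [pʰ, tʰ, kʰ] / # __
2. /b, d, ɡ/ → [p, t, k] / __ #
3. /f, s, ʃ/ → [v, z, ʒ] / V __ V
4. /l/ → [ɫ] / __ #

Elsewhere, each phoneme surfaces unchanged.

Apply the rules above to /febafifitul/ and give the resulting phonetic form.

/f/ (word-initial) fails the environment for rule 3, so it stays [f].
/e/ — not in any rule's target class → [e].
/b/ — between /e/ and /a/; rule 2 does not apply here → [b].
/a/ (between /b/ and /f/): no rule targets it → [a].
Rule 3 applies to /f/ (between /a/ and /i/: between two vowels) → [v].
/i/ (between /f/ and /f/): no rule targets it → [i].
/f/ (between /i/ and /i/): between two vowels, so rule 3 applies → [v].
/i/ (between /f/ and /t/): no rule targets it → [i].
/t/ (between /i/ and /u/): rule 1 targets it, but not word-initially → unchanged [t].
/u/ — not in any rule's target class → [u].
Rule 4 applies to /l/ (word-final: word-finally) → [ɫ].

[febavivituɫ]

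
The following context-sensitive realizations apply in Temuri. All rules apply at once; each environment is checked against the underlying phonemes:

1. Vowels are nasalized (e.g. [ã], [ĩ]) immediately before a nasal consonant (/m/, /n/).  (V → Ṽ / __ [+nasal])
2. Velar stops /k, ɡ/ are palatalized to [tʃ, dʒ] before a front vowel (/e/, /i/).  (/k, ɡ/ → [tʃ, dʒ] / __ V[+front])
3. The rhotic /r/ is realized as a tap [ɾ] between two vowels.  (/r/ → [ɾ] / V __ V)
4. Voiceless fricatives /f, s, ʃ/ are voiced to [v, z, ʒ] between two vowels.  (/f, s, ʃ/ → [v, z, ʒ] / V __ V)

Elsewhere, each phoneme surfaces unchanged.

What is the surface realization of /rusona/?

/r/ (word-initial) is in the target of rule 3 but the environment (between two vowels) is not met → [r].
/u/ — between /r/ and /s/; rule 1 does not apply here → [u].
/s/ (between /u/ and /o/): between two vowels, so rule 4 applies → [z].
/o/ (between /s/ and /n/) occurs before a nasal consonant → [õ] by rule 1.
/n/ (between /o/ and /a/): no rule targets it → [n].
/a/ (word-final) is in the target of rule 1 but the environment (before a nasal consonant) is not met → [a].

[ruzõna]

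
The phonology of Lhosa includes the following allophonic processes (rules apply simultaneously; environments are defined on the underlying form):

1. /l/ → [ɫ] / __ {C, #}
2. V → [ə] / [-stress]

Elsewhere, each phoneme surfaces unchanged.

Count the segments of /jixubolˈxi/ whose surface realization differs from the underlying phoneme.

Segments that undergo a rule: /i/ → [ə] (rule 2); /u/ → [ə] (rule 2); /o/ → [ə] (rule 2); /l/ → [ɫ] (rule 1).
All other segments surface unchanged.

4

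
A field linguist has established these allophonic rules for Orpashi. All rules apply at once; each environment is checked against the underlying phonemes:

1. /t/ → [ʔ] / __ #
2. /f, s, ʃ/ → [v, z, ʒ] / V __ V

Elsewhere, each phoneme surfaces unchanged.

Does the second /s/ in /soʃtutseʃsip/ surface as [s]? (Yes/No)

Yes

/s/ (between /t/ and /e/) fails the environment for rule 2, so it stays [s].
The actual realization is [s], which matches [s].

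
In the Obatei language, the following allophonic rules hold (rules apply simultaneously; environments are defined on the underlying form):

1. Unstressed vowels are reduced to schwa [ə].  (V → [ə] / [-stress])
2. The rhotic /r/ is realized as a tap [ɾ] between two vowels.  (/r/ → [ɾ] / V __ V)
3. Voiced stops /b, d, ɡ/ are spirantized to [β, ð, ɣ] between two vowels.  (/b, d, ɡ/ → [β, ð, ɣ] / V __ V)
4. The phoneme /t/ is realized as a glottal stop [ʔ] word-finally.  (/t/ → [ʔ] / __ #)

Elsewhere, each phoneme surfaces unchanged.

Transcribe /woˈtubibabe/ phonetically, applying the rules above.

[wəˈtuβəβəβə]

/w/ stays [w].
Rule 1 applies to /o/ (between /w/ and /t/: in an unstressed syllable) → [ə].
/t/ (between /o/ and /u/): rule 4 targets it, but not word-finally → unchanged [t].
/u/ (between /t/ and /b/) is in the target of rule 1 but the environment (in an unstressed syllable) is not met → [u].
/b/ (between /u/ and /i/) occurs between two vowels → [β] by rule 3.
/i/ meets the environment for rule 1 (in an unstressed syllable) → [ə].
/b/ (between /i/ and /a/) occurs between two vowels → [β] by rule 3.
/a/ — between /b/ and /b/, in an unstressed syllable — surfaces as [ə] (rule 1).
/b/ meets the environment for rule 3 (between two vowels) → [β].
/e/ (word-final) occurs in an unstressed syllable → [ə] by rule 1.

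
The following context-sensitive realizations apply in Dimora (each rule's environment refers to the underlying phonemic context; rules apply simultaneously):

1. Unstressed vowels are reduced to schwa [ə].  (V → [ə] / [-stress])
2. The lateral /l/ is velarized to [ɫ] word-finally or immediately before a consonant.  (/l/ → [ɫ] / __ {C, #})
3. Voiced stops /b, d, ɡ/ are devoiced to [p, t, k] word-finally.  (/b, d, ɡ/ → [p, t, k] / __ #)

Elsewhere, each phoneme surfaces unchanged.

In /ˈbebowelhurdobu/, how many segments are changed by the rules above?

Segments that undergo a rule: /o/ → [ə] (rule 1); /e/ → [ə] (rule 1); /l/ → [ɫ] (rule 2); /u/ → [ə] (rule 1); /o/ → [ə] (rule 1); /u/ → [ə] (rule 1).
All other segments surface unchanged.

6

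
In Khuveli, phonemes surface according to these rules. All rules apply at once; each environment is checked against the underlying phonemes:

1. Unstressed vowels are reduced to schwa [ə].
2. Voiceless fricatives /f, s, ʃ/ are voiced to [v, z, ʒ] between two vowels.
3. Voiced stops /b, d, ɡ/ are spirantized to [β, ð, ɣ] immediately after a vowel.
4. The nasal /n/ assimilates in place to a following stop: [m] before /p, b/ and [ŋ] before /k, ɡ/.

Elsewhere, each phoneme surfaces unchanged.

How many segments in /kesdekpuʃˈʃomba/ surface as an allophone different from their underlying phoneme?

Segments that undergo a rule: /e/ → [ə] (rule 1); /e/ → [ə] (rule 1); /u/ → [ə] (rule 1); /a/ → [ə] (rule 1).
All other segments surface unchanged.

4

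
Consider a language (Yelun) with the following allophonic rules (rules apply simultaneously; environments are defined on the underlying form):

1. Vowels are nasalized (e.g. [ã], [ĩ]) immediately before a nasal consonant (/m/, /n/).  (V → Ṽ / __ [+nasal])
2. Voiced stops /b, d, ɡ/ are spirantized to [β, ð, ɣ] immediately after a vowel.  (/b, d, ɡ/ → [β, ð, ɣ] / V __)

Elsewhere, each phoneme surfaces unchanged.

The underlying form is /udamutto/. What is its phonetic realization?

/u/ — word-initial; rule 1 does not apply here → [u].
Rule 2 applies to /d/ (between /u/ and /a/: immediately after a vowel) → [ð].
/a/ (between /d/ and /m/) occurs before a nasal consonant → [ã] by rule 1.
/m/ (between /a/ and /u/) is unaffected → [m].
/u/ (between /m/ and /t/) is in the target of rule 1 but the environment (before a nasal consonant) is not met → [u].
/t/ (between /u/ and /t/) is unaffected → [t].
/t/ (between /t/ and /o/): no rule targets it → [t].
/o/ (word-final): rule 1 targets it, but not before a nasal consonant → unchanged [o].

[uðãmutto]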